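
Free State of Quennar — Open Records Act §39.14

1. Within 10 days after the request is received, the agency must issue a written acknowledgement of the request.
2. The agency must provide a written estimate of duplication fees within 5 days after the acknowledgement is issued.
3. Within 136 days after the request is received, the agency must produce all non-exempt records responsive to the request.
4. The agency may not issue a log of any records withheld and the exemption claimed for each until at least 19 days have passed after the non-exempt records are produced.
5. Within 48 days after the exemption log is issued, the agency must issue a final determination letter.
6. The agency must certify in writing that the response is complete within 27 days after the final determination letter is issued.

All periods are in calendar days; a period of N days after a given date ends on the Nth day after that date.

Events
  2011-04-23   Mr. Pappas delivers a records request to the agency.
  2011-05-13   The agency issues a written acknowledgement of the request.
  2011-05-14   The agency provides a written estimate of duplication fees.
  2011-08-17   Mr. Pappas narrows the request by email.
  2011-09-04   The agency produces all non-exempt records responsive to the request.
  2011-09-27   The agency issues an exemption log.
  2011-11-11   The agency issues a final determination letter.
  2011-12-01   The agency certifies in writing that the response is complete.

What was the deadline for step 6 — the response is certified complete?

Step 6 runs from 2011-11-11, when the final determination letter is issued. 27 days after 2011-11-11 is 2011-12-08.

2011-12-08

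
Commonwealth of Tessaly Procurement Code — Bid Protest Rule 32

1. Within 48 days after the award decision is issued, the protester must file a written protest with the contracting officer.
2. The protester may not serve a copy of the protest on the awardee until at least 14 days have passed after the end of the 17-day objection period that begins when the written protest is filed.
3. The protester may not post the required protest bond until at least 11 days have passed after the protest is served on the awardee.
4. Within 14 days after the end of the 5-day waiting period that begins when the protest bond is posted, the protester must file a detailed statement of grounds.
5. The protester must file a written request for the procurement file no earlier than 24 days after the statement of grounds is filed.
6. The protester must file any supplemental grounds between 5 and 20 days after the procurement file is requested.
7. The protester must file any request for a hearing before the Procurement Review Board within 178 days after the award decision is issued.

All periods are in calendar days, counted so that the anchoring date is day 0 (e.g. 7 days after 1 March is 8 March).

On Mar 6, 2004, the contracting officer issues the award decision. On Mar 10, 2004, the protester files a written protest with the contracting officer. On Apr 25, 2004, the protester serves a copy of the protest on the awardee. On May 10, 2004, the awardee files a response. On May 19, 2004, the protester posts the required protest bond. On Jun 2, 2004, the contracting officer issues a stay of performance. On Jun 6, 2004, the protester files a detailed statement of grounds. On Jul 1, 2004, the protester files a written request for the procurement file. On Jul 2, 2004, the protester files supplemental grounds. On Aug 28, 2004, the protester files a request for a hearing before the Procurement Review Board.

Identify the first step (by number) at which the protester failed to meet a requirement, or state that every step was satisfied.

Step 1 — counting 48 days from Mar 6, 2004 (when the award decision is issued) gives a deadline of Apr 23, 2004; Mar 10, 2004 is within that limit.
Step 2 — must wait 14 days from Mar 27, 2004 (end of the 17-day objection period, which began when the written protest is filed on Mar 10, 2004), so not before Apr 10, 2004; Apr 25, 2004 is on or after that date.
Step 3 — must wait 11 days from Apr 25, 2004 (when the protest is served on the awardee), so not before May 6, 2004; May 19, 2004 is on or after that date.
Step 4 — counting 14 days from May 24, 2004 (end of the 5-day waiting period, which began when the protest bond is posted on May 19, 2004) gives a deadline of Jun 7, 2004; completed Jun 6, 2004, before the deadline.
Step 5 — must wait 24 days from Jun 6, 2004 (when the statement of grounds is filed), so not before Jun 30, 2004; done Jul 1, 2004 — permitted.
Step 6 — 5 and 20 days from Jul 1, 2004 (when the procurement file is requested) are Jul 6, 2004 and Jul 21, 2004 respectively; Jul 2, 2004 is 4 days too early.
No need to go further; step 6 was not satisfied.

Step 6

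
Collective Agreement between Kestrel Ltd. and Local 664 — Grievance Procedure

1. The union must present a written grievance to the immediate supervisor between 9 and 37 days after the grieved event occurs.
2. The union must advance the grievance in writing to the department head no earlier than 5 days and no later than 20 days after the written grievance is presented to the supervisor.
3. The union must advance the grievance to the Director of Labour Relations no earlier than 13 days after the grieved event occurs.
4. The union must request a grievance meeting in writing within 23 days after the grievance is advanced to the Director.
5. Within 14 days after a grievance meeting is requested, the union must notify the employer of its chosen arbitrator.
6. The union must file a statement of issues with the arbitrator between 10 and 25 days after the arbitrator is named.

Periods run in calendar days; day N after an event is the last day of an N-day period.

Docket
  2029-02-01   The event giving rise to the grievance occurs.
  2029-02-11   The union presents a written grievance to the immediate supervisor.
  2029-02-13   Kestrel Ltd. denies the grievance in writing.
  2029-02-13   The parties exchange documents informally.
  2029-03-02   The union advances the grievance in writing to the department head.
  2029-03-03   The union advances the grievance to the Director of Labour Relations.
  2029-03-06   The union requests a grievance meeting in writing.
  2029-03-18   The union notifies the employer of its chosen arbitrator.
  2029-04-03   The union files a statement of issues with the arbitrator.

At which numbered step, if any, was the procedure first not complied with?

Step 1 — 9 and 37 days from 2029-02-01 (when the grieved event occurs) are 2029-02-10 and 2029-03-10 respectively; 2029-02-11 falls inside that range.
Step 2 — 5 and 20 days from 2029-02-11 (when the written grievance is presented to the supervisor) are 2029-02-16 and 2029-03-03 respectively; done 2029-03-02 — within the window.
Step 3 — must wait 13 days from 2029-02-01 (when the grieved event occurs), so not before 2029-02-14; done 2029-03-03 — permitted.
Step 4 — counting 23 days from 2029-03-03 (when the grievance is advanced to the Director) gives a deadline of 2029-03-26; 2029-03-06 is within that limit.
Step 5 — counting 14 days from 2029-03-06 (when a grievance meeting is requested) gives a deadline of 2029-03-20; 2029-03-18 is within that limit.
Step 6 — 10 and 25 days from 2029-03-18 (when the arbitrator is named) are 2029-03-28 and 2029-04-12 respectively; 2029-04-03 falls inside that range.

None — every step was satisfied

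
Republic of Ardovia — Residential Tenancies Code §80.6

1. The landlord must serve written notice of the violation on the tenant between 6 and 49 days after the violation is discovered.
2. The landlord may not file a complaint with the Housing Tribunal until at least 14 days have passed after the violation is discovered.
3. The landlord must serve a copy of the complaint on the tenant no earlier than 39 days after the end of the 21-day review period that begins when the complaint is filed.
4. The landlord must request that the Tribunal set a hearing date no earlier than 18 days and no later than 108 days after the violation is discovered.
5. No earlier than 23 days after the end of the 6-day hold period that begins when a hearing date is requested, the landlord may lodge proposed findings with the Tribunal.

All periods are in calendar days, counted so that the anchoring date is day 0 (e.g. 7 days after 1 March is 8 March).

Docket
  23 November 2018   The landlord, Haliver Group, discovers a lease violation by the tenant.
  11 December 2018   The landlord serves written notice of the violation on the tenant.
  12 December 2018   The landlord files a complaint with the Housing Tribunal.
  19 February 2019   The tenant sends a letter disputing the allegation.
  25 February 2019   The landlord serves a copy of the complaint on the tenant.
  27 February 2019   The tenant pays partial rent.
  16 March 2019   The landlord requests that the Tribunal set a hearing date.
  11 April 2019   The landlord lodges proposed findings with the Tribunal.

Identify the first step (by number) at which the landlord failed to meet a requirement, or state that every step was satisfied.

Step 1 — 6 and 49 days from 23 November 2018 (when the violation is discovered) are 29 November 2018 and 11 January 2019 respectively; done 11 December 2018 — within the window.
Step 2 — must wait 14 days from 23 November 2018 (when the violation is discovered), so not before 7 December 2018; done 12 December 2018, after the minimum wait.
Step 3 — must wait 39 days from 2 January 2019 (end of the 21-day review period, which began when the complaint is filed on 12 December 2018), so not before 10 February 2019; done 25 February 2019 — permitted.
Step 4 — 18 and 108 days from 23 November 2018 (when the violation is discovered) are 11 December 2018 and 11 March 2019 respectively; 16 March 2019 is 5 days past the end of the window.
That is the first point of non-compliance.

Step 4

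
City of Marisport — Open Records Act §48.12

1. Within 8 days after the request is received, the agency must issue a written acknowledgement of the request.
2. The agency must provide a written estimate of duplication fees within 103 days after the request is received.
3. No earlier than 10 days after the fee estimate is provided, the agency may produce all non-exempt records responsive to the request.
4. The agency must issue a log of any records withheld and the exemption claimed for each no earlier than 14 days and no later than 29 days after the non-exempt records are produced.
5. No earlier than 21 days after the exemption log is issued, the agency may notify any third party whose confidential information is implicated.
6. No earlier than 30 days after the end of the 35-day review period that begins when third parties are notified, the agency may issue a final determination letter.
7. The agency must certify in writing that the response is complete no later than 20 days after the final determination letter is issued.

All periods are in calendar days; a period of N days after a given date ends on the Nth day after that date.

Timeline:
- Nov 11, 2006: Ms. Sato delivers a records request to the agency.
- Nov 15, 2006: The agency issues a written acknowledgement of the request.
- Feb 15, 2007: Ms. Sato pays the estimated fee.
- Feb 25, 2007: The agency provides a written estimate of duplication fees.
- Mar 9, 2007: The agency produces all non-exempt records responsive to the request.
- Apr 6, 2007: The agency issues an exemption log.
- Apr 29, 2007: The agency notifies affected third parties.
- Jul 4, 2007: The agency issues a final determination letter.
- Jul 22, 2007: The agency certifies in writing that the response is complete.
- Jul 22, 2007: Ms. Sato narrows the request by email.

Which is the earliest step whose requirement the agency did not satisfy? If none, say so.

Step 2

Step 1: 8 days after Nov 11, 2006 (when the request is received) is Nov 19, 2006; completed Nov 15, 2006, before the deadline.
Step 2: 103 days after Nov 11, 2006 (when the request is received) is Feb 22, 2007; not done until Feb 25, 2007, 3 days after the deadline.
Later steps need not be reached.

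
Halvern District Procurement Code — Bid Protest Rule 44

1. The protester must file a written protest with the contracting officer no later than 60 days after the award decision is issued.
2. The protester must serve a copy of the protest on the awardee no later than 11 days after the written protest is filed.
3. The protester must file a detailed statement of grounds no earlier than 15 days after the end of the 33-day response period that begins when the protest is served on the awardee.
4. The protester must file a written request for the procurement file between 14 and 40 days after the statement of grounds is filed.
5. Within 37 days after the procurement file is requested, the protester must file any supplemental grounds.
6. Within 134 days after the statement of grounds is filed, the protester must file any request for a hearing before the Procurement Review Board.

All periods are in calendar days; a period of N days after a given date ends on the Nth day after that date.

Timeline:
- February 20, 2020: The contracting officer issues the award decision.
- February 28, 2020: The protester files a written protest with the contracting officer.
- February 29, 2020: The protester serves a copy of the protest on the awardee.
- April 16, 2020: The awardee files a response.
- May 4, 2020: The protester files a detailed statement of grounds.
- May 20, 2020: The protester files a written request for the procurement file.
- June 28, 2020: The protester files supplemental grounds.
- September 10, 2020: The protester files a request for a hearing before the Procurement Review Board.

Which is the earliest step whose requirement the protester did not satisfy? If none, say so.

Step 1: 60 days after February 20, 2020 (when the award decision is issued) is April 20, 2020; completed February 28, 2020, before the deadline.
Step 2: 11 days after February 28, 2020 (when the written protest is filed) is March 10, 2020; done February 29, 2020 — timely.
Step 3: the earliest permitted date is 15 days after April 2, 2020 (end of the 33-day response period, which began when the protest is served on the awardee on February 29, 2020), i.e. April 17, 2020; done May 4, 2020 — permitted.
Step 4: the window is 14–40 days after May 4, 2020 (when the statement of grounds is filed), so May 18, 2020 through June 13, 2020; May 20, 2020 falls inside that range.
Step 5: 37 days after May 20, 2020 (when the procurement file is requested) is June 26, 2020; June 28, 2020 misses that deadline by 2 days.

Step 5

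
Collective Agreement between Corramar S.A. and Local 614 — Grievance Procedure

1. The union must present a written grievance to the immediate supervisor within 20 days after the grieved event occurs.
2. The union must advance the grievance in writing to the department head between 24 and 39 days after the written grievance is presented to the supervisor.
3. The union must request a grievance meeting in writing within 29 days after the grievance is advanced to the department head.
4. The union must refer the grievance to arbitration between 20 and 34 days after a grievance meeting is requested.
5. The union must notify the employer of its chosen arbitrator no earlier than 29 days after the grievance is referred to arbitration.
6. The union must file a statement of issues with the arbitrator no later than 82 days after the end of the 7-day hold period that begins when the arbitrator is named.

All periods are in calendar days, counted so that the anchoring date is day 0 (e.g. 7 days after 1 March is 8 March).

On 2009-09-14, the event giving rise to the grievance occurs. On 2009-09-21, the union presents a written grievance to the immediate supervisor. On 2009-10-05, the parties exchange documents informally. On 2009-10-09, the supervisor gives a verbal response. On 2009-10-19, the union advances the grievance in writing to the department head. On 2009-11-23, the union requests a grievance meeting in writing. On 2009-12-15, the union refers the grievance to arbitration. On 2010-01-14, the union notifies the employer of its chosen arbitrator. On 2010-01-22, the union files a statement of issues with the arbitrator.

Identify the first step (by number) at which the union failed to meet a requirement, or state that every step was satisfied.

Step 3

Step 1: 20 days after 2009-09-14 (when the grieved event occurs) is 2009-10-04; 2009-09-21 is within that limit.
Step 2: the window is 24–39 days after 2009-09-21 (when the written grievance is presented to the supervisor), so 2009-10-15 through 2009-10-30; done 2009-10-19 — within the window.
Step 3: 29 days after 2009-10-19 (when the grievance is advanced to the department head) is 2009-11-17; not done until 2009-11-23, 6 days after the deadline.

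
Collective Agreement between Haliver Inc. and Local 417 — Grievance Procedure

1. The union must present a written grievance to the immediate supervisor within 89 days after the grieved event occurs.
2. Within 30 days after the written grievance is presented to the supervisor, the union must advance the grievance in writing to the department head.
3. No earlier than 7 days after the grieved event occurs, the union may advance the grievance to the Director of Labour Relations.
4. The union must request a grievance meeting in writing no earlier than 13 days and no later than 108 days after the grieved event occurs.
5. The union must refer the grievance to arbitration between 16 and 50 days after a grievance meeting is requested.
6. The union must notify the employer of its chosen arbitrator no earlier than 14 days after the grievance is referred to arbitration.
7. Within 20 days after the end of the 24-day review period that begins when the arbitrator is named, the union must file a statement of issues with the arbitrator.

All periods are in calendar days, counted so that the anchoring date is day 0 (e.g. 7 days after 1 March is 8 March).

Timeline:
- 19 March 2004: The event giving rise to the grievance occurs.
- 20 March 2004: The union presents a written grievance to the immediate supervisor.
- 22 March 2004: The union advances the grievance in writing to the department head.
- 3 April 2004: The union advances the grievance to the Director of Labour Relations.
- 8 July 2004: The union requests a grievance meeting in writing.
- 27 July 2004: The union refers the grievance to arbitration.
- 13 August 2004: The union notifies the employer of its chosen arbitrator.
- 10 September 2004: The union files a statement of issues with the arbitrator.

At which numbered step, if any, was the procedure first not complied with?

Step 4

Step 1 — counting 89 days from 19 March 2004 (when the grieved event occurs) gives a deadline of 16 June 2004; done 20 March 2004 — timely.
Step 2 — counting 30 days from 20 March 2004 (when the written grievance is presented to the supervisor) gives a deadline of 19 April 2004; 22 March 2004 is within that limit.
Step 3 — must wait 7 days from 19 March 2004 (when the grieved event occurs), so not before 26 March 2004; 3 April 2004 is on or after that date.
Step 4 — 13 and 108 days from 19 March 2004 (when the grieved event occurs) are 1 April 2004 and 5 July 2004 respectively; done 8 July 2004 — 3 days after the window closed.
The procedure was therefore not followed at step 4.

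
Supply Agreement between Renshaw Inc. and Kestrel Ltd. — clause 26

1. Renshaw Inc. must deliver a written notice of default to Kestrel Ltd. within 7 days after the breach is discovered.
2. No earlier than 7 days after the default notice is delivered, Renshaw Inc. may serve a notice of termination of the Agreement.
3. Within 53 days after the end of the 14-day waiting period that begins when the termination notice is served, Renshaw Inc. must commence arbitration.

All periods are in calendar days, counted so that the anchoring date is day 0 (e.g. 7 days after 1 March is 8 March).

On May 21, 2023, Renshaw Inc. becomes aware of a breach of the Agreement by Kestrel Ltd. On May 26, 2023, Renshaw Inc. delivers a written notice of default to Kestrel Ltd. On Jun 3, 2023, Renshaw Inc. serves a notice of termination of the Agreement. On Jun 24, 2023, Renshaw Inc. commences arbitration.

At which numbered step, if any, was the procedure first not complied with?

None — every step was satisfied

Step 1 — counting 7 days from May 21, 2023 (when the breach is discovered) gives a deadline of May 28, 2023; May 26, 2023 is within that limit.
Step 2 — must wait 7 days from May 26, 2023 (when the default notice is delivered), so not before Jun 2, 2023; Jun 3, 2023 is on or after that date.
Step 3 — counting 53 days from Jun 17, 2023 (end of the 14-day waiting period, which began when the termination notice is served on Jun 3, 2023) gives a deadline of Aug 9, 2023; done Jun 24, 2023 — timely.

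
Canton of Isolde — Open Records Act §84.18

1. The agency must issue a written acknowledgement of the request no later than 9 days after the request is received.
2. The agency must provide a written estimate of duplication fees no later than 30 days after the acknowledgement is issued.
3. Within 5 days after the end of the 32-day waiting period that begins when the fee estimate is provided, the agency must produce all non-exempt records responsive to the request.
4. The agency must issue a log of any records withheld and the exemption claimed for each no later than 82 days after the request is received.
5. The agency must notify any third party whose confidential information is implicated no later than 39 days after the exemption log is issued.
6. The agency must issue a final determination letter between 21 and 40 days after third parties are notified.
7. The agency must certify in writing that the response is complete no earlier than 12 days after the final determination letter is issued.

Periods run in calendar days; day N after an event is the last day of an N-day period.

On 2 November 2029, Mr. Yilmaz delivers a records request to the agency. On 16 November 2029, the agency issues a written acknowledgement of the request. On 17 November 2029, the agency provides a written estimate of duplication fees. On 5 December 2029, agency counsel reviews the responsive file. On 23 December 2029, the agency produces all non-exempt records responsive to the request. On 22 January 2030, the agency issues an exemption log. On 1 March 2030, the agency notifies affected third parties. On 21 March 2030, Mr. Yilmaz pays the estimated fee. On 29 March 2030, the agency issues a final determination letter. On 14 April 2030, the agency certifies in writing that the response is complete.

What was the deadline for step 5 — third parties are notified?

2 March 2030

Step 5 runs from 22 January 2030, when the exemption log is issued. 39 days after 22 January 2030 is 2 March 2030.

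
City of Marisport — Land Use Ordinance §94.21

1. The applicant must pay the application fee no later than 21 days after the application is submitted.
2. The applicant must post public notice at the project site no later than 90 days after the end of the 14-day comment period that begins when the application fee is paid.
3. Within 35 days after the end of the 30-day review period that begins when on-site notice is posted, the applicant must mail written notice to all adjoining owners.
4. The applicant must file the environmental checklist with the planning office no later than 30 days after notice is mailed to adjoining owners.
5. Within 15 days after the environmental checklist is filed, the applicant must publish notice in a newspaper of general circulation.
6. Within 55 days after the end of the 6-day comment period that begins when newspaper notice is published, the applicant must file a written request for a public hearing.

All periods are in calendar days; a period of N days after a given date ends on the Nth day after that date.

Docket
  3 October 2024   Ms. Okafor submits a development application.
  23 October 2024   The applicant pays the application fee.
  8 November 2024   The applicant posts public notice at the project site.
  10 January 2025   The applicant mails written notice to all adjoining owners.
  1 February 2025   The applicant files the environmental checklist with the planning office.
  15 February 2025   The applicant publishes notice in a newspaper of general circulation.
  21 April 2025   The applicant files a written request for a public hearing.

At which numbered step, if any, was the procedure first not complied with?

Step 6

Step 1: 21 days after 3 October 2024 (when the application is submitted) is 24 October 2024; 23 October 2024 is within that limit.
Step 2: 90 days after 6 November 2024 (end of the 14-day comment period, which began when the application fee is paid on 23 October 2024) is 4 February 2025; done 8 November 2024 — timely.
Step 3: 35 days after 8 December 2024 (end of the 30-day review period, which began when on-site notice is posted on 8 November 2024) is 12 January 2025; 10 January 2025 is within that limit.
Step 4: 30 days after 10 January 2025 (when notice is mailed to adjoining owners) is 9 February 2025; done 1 February 2025 — timely.
Step 5: 15 days after 1 February 2025 (when the environmental checklist is filed) is 16 February 2025; completed 15 February 2025, before the deadline.
Step 6: 55 days after 21 February 2025 (end of the 6-day comment period, which began when newspaper notice is published on 15 February 2025) is 17 April 2025; 21 April 2025 misses that deadline by 4 days.
The procedure was therefore not followed at step 6.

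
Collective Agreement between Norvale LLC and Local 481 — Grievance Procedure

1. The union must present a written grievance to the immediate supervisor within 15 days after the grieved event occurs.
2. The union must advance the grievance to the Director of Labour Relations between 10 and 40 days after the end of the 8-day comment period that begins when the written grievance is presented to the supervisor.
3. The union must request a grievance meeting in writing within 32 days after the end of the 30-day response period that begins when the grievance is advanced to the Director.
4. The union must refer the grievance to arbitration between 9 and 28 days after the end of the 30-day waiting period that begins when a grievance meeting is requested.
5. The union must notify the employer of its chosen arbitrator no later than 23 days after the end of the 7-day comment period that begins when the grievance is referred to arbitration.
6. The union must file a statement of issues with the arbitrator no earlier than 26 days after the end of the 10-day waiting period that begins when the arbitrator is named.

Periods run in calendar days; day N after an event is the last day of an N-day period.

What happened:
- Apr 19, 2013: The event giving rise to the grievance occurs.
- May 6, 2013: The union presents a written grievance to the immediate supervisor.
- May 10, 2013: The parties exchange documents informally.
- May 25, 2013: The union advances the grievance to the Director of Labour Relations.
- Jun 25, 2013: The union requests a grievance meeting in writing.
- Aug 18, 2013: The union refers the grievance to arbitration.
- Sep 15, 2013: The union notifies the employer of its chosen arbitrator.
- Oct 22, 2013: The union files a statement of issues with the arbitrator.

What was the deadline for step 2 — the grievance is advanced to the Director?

The written grievance is presented to the supervisor on May 6, 2013; the 8-day comment period therefore ends May 14, 2013, and step 2 runs from that date. The window is 10–40 days after May 14, 2013; it closes on Jun 23, 2013.

Jun 23, 2013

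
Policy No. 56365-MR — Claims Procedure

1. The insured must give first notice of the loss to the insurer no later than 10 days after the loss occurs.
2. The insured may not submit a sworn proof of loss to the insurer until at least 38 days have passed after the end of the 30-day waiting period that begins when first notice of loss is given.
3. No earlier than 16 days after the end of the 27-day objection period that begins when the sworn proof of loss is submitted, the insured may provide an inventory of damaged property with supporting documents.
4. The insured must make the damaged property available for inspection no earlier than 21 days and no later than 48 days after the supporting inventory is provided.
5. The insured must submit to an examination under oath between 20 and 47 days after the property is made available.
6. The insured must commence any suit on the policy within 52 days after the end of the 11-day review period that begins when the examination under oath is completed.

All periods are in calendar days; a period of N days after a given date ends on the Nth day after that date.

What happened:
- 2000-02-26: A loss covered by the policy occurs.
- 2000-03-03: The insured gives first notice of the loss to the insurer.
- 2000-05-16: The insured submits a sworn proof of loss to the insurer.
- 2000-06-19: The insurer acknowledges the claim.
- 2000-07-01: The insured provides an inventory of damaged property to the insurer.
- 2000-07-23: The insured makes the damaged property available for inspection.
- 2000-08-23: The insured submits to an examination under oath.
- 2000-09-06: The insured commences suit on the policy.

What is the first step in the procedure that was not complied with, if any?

Step 1: 10 days after 2000-02-26 (when the loss occurs) is 2000-03-07; completed 2000-03-03, before the deadline.
Step 2: the earliest permitted date is 38 days after 2000-04-02 (end of the 30-day waiting period, which began when first notice of loss is given on 2000-03-03), i.e. 2000-05-10; 2000-05-16 is on or after that date.
Step 3: the earliest permitted date is 16 days after 2000-06-12 (end of the 27-day objection period, which began when the sworn proof of loss is submitted on 2000-05-16), i.e. 2000-06-28; done 2000-07-01, after the minimum wait.
Step 4: the window is 21–48 days after 2000-07-01 (when the supporting inventory is provided), so 2000-07-22 through 2000-08-18; done 2000-07-23, which is between those dates.
Step 5: the window is 20–47 days after 2000-07-23 (when the property is made available), so 2000-08-12 through 2000-09-08; done 2000-08-23, which is between those dates.
Step 6: 52 days after 2000-09-03 (end of the 11-day review period, which began when the examination under oath is completed on 2000-08-23) is 2000-10-25; done 2000-09-06 — timely.

None — every step was satisfied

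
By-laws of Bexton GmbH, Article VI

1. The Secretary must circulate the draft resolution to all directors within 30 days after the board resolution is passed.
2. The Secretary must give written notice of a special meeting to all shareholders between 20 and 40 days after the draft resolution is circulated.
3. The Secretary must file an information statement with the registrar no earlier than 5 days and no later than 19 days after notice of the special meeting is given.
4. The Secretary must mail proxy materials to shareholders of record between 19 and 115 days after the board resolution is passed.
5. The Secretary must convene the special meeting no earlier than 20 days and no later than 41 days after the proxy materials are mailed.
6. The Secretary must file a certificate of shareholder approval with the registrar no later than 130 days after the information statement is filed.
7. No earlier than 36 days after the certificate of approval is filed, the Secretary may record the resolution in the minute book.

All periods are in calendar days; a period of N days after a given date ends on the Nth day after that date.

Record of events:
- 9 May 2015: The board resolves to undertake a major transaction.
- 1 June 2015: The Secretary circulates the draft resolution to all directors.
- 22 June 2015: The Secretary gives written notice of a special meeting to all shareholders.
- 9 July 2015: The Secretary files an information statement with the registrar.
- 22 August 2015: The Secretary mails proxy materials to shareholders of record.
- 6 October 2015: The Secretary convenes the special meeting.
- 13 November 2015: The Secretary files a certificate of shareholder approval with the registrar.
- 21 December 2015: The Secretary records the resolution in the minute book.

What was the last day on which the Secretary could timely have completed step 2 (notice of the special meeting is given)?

Step 2 runs from 1 June 2015, when the draft resolution is circulated. The window is 20–40 days after 1 June 2015; it closes on 11 July 2015.

11 July 2015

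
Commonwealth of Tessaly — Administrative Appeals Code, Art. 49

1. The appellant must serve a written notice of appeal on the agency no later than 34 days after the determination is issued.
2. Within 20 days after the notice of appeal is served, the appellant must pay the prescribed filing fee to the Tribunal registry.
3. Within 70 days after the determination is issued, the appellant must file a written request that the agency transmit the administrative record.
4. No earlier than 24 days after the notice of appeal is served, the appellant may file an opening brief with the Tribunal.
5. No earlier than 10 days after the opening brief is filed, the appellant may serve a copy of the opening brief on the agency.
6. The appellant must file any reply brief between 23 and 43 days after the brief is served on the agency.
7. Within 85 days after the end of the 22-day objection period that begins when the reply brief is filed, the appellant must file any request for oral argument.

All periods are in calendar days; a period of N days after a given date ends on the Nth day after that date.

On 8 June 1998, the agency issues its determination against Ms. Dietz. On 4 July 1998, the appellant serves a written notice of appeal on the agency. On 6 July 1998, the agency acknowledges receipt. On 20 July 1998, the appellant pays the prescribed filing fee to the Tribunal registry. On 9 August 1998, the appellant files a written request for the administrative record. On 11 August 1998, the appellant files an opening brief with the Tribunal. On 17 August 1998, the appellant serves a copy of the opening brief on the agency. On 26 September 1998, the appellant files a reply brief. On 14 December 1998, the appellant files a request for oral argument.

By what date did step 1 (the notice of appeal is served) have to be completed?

12 July 1998

Step 1 runs from 8 June 1998, when the determination is issued. 34 days after 8 June 1998 is 12 July 1998.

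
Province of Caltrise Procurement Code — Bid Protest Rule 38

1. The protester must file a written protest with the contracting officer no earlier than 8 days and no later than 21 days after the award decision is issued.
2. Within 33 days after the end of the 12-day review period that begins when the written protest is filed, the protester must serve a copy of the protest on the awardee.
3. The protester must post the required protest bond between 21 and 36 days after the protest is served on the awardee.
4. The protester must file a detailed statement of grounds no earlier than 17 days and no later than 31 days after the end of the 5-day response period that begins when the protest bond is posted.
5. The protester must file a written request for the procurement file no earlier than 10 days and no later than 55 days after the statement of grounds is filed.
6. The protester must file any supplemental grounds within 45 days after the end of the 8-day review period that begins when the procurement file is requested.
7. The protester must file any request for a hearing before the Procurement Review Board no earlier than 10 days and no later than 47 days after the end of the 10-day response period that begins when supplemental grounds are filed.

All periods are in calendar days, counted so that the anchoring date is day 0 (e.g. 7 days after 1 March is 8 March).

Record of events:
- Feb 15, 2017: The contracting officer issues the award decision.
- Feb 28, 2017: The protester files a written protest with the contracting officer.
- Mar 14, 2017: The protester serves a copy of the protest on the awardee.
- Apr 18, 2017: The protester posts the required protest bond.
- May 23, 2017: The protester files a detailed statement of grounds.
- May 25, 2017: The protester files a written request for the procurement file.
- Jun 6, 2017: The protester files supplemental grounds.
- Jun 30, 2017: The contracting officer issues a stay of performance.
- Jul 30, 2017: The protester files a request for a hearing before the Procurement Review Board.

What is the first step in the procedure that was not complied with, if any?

Step 1: the window is 8–21 days after Feb 15, 2017 (when the award decision is issued), so Feb 23, 2017 through Mar 8, 2017; Feb 28, 2017 falls inside that range.
Step 2: 33 days after Mar 12, 2017 (end of the 12-day review period, which began when the written protest is filed on Feb 28, 2017) is Apr 14, 2017; done Mar 14, 2017 — timely.
Step 3: the window is 21–36 days after Mar 14, 2017 (when the protest is served on the awardee), so Apr 4, 2017 through Apr 19, 2017; done Apr 18, 2017 — within the window.
Step 4: the window is 17–31 days after Apr 23, 2017 (end of the 5-day response period, which began when the protest bond is posted on Apr 18, 2017), so May 10, 2017 through May 24, 2017; May 23, 2017 falls inside that range.
Step 5: the window is 10–55 days after May 23, 2017 (when the statement of grounds is filed), so Jun 2, 2017 through Jul 17, 2017; May 25, 2017 is 8 days too early.
The analysis stops there.

Step 5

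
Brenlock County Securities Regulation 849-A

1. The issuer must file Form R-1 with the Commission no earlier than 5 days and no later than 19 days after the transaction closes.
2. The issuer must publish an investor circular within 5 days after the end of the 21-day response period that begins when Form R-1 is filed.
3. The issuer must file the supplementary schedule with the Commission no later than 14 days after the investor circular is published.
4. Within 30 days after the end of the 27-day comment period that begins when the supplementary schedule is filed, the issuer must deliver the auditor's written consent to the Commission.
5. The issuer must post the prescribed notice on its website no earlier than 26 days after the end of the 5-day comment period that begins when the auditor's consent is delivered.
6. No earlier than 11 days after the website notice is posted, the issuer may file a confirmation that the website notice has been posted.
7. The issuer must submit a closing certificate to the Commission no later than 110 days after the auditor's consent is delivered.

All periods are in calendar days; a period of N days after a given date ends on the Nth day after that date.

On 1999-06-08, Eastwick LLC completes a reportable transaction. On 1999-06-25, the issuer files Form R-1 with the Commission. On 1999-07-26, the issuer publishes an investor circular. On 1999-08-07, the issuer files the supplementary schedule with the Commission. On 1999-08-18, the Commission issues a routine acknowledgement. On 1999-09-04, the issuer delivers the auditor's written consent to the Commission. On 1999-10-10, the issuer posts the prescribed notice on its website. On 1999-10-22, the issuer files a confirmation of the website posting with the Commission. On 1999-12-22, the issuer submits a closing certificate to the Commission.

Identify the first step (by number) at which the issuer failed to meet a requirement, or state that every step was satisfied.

Step 1 — 5 and 19 days from 1999-06-08 (when the transaction closes) are 1999-06-13 and 1999-06-27 respectively; done 1999-06-25, which is between those dates.
Step 2 — counting 5 days from 1999-07-16 (end of the 21-day response period, which began when Form R-1 is filed on 1999-06-25) gives a deadline of 1999-07-21; 1999-07-26 misses that deadline by 5 days.

Step 2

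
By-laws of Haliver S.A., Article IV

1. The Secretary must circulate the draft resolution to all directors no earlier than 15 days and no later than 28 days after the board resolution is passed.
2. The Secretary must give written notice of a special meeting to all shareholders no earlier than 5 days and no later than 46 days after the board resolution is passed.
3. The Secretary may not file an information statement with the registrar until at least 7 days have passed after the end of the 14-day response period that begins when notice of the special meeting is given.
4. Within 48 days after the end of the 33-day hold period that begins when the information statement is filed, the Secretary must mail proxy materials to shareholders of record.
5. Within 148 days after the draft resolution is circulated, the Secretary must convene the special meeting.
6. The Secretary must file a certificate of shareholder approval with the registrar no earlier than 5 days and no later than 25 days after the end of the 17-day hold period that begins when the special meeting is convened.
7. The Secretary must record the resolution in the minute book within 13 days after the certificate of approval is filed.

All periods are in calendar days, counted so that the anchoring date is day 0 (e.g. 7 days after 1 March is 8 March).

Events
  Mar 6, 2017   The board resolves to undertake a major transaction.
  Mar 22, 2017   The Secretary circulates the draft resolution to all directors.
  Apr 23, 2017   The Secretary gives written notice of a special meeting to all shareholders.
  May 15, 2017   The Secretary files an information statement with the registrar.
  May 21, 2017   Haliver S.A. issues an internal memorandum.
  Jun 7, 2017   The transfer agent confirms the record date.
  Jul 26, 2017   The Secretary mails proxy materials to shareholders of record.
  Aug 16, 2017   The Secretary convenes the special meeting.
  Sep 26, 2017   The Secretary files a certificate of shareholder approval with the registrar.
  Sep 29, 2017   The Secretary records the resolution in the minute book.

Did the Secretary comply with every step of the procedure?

No

Step 1 — 15 and 28 days from Mar 6, 2017 (when the board resolution is passed) are Mar 21, 2017 and Apr 3, 2017 respectively; Mar 22, 2017 falls inside that range.
Step 2 — 5 and 46 days from Mar 6, 2017 (when the board resolution is passed) are Mar 11, 2017 and Apr 21, 2017 respectively; done Apr 23, 2017 — 2 days after the window closed.
Later steps need not be reached.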